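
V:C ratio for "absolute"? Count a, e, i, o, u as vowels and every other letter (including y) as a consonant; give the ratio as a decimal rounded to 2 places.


Word: "absolute"
Vowels (a,e,i,o,u): 4
Consonants: 4
Ratio = 4/4
= 1.00


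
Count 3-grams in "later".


Word: "later" (length 5)
Number of 3-grams = length - 3 + 1 = 5 - 3 + 1
= 3


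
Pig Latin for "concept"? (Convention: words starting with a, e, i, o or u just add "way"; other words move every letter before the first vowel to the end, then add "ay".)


Word: "concept"
Starts with consonant(s) → move to end, add 'ay'
Consonant cluster: "c"
Pig Latin = "onceptcay"


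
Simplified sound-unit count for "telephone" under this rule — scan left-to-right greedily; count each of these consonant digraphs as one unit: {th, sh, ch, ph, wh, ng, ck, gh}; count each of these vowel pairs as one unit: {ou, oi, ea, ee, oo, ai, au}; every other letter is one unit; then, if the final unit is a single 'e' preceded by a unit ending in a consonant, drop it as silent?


Word: "telephone" (9 letters)
Left-to-right scan:
  [1] 't' (letter)
  [2] 'e' (letter)
  [3] 'l' (letter)
  [4] 'e' (letter)
  [5] 'ph' (digraph)
  [6] 'o' (letter)
  [7] 'n' (letter)
  [8] 'e' (letter)
Units from scan: 8
Final unit is 'e' after a consonant -> drop as silent (-1)
Sound units = 7 units


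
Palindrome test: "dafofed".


Word: "dafofed"
Reversed: "defofad"
Forward == Backward? dafofed != defofad
Palindrome = No


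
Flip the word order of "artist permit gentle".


Original: "artist permit gentle"
Words (1..n): artist | permit | gentle
Reversed (n..1): gentle | permit | artist
Result = "gentle permit artist"


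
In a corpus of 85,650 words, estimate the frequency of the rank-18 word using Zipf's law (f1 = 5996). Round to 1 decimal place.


Zipf's law: f(r) = f(1) / r
f(1) = 5996
f(18) = 5996 / 18
= 333.1 occurrences


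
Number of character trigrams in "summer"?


Word: "summer" (length 6)
Number of 3-grams = length - 3 + 1 = 6 - 3 + 1
= 4


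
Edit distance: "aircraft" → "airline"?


Word 1: "aircraft" (length 8)
Word 2: "airline" (length 7)
One optimal edit sequence (insert/delete/substitute each cost 1):
  1. keep 'a'
  2. keep 'i'
  3. keep 'r'
  4. delete 'c'  (+1)
  5. substitute 'r' -> 'l'  (+1)
  6. substitute 'a' -> 'i'  (+1)
  7. substitute 'f' -> 'n'  (+1)
  8. substitute 't' -> 'e'  (+1)
Total edit operations: 5
Edit distance = 5


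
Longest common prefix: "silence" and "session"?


Word 1: "silence"
Word 2: "session"
Comparing from start:
  Pos 0: 's' == 's'
  Pos 1: 'i' != 'e' (stop)
LCP = "s" (length 1)


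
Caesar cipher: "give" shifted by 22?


Word: "give"
Shift: 22
Each letter → (letter + shift) mod 26:
  'g' (6) + 22 = 2 → 'c'
  'i' (8) + 22 = 4 → 'e'
  'v' (21) + 22 = 17 → 'r'
  'e' (4) + 22 = 0 → 'a'
Result = "cera"


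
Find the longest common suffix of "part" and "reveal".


Word 1: "part"
Word 2: "reveal"
Comparing from end:
  Pos -1: 't' != 'l' (stop)
LCS = "" (length 0)


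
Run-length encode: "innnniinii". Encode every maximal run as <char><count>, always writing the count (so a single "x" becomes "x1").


String: "innnniinii"
Scanning for consecutive runs:
  'i' x 1
  'n' x 4
  'i' x 2
  'n' x 1
  'i' x 2
RLE = "i1n4i2n1i2"


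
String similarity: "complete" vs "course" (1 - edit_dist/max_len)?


Word 1: "complete" (length 8)
Word 2: "course" (length 6)
One optimal edit sequence:
  1. keep 'c'
  2. keep 'o'
  3. delete 'm'  (+1)
  4. delete 'p'  (+1)
  5. substitute 'l' -> 'u'  (+1)
  6. substitute 'e' -> 'r'  (+1)
  7. substitute 't' -> 's'  (+1)
  8. keep 'e'
Edit distance = 5
Max length = max(8, 6) = 8
Similarity = 1 - 5/8
= 0.3750


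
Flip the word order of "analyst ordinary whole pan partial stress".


Original: "analyst ordinary whole pan partial stress"
Words (1..n): analyst | ordinary | whole | pan | partial | stress
Reversed (n..1): stress | partial | pan | whole | ordinary | analyst
Result = "stress partial pan whole ordinary analyst"


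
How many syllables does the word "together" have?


Word: "together"
Syllable breakdown: to / geth / er
Counting: 3 parts
= 3 syllables


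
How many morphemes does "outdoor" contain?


Word: "outdoor"
Morphemes: out- + door
Each morpheme carries meaning
= 2 morphemes


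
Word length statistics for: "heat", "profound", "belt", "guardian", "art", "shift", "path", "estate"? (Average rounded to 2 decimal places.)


Lengths: "heat"=4, "profound"=8, "belt"=4, "guardian"=8, "art"=3, "shift"=5, "path"=4, "estate"=6
Sum = 42, Count = 8
Average = 42/8 = 5.25
= avg=5.25, min=3, max=8


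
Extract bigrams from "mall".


Word: "mall" (length 4)
Number of bigrams = 4 - 2 + 1 = 3
  Position 0: "ma"
  Position 1: "al"
  Position 2: "ll"
Bigrams = "ma", "al", "ll"


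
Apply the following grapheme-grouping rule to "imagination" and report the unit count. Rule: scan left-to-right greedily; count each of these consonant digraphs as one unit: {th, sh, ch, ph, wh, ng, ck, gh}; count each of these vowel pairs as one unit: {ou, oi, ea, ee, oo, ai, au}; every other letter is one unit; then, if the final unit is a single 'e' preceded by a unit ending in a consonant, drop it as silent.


Word: "imagination" (11 letters)
Left-to-right scan:
  (1) 'i' (letter)
  (2) 'm' (letter)
  (3) 'a' (letter)
  (4) 'g' (letter)
  (5) 'i' (letter)
  (6) 'n' (letter)
  (7) 'a' (letter)
  (8) 't' (letter)
  (9) 'i' (letter)
  (10) 'o' (letter)
  (11) 'n' (letter)
Units from scan: 11
Sound units = 11 units


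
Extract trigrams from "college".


Word: "college" (length 7)
Number of trigrams = 7 - 3 + 1 = 5
  Position 0: "col"
  Position 1: "oll"
  Position 2: "lle"
  Position 3: "leg"
  Position 4: "ege"
Trigrams = "col", "oll", "lle", "leg", "ege"


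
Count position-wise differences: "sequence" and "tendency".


Comparing character by character (same length = 8):
  Pos 0: 's' vs 't' !=
  Pos 1: 'e' vs 'e' =
  Pos 2: 'q' vs 'n' !=
  Pos 3: 'u' vs 'd' !=
  Pos 4: 'e' vs 'e' =
  Pos 5: 'n' vs 'n' =
  Pos 6: 'c' vs 'c' =
  Pos 7: 'e' vs 'y' !=
Hamming distance = 4


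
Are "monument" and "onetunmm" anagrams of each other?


Word 1: "monument" → sorted: emmnnotu
Word 2: "onetunmm" → sorted: emmnnotu
Same letters? emmnnotu == emmnnotu
Anagram = Yes


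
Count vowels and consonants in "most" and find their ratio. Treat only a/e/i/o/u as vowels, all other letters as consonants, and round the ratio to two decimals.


Word: "most"
Vowels (a,e,i,o,u): 1
Consonants: 3
Ratio = 1/3
= 0.33


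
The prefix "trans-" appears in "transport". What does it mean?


Prefix: trans-
Example: transport (trans- + port)
Meaning = across


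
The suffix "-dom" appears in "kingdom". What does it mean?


Suffix: -dom
Example: kingdom = king + -dom
Meaning = state / realm


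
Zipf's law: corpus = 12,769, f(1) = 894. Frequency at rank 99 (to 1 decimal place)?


Zipf's law: f(r) = f(1) / r
f(1) = 894
f(99) = 894 / 99
= 9.0 occurrences


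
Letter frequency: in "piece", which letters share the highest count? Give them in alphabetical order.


Word: "piece"
Letter counts:
  'c': 1
  'e': 2
  'i': 1
  'p': 1
Maximum count = 2
Most frequent = 'e' (2 times each)


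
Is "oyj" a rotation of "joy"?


Word: "joy", Candidate: "oyj"
Method: check if candidate is substring of word+word
"joyjoy" contains "oyj"? Yes
Is rotation = Yes


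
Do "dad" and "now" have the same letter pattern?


Pattern of "dad": [0, 1, 0]
Pattern of "now": [0, 1, 2]
Patterns do not match
Same pattern = No


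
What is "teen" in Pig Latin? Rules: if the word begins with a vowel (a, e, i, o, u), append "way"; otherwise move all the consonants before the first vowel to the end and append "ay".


Word: "teen"
Starts with consonant(s) → move to end, add 'ay'
Consonant cluster: "t"
Pig Latin = "eentay"


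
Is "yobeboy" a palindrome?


Word: "yobeboy"
Reversed: "yobeboy"
Forward == Backward? yobeboy == yobeboy
Palindrome = Yes


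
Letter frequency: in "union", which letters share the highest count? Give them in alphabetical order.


Word: "union"
Letter counts:
  'i': 1
  'n': 2
  'o': 1
  'u': 1
Maximum count = 2
Most frequent = 'n' (2 times each)


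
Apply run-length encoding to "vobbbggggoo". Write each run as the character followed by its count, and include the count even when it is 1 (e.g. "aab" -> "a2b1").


String: "vobbbggggoo"
Scanning for consecutive runs:
  'v' x 1
  'o' x 1
  'b' x 3
  'g' x 4
  'o' x 2
RLE = "v1o1b3g4o2"


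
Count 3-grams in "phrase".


Word: "phrase" (length 6)
Number of 3-grams = length - 3 + 1 = 6 - 3 + 1
= 4


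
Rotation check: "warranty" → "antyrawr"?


Word: "warranty", Candidate: "antyrawr"
Method: check if candidate is substring of word+word
"warrantywarranty" contains "antyrawr"? No
Is rotation = No


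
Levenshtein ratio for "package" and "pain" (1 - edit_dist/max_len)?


Word 1: "package" (length 7)
Word 2: "pain" (length 4)
One optimal edit sequence:
  1. keep 'p'
  2. delete 'a'  (+1)
  3. delete 'c'  (+1)
  4. delete 'k'  (+1)
  5. keep 'a'
  6. substitute 'g' -> 'i'  (+1)
  7. substitute 'e' -> 'n'  (+1)
Edit distance = 5
Max length = max(7, 4) = 7
Similarity = 1 - 5/7
= 0.2857


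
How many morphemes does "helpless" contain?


Word: "helpless"
Morphemes: help | -less
Each morpheme carries meaning
= 2 morphemes


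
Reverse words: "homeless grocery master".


Original: "homeless grocery master"
Words (1..n): homeless | grocery | master
Reversed (n..1): master | grocery | homeless
Result = "master grocery homeless"


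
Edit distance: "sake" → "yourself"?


Word 1: "sake" (length 4)
Word 2: "yourself" (length 8)
One optimal edit sequence (insert/delete/substitute each cost 1):
  1. insert 'y'  (+1)
  2. insert 'o'  (+1)
  3. insert 'u'  (+1)
  4. insert 'r'  (+1)
  5. keep 's'
  6. substitute 'a' -> 'e'  (+1)
  7. substitute 'k' -> 'l'  (+1)
  8. substitute 'e' -> 'f'  (+1)
Total edit operations: 7
Edit distance = 7


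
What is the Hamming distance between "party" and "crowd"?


Comparing character by character (same length = 5):
  Pos 0: 'p' vs 'c' !=
  Pos 1: 'a' vs 'r' !=
  Pos 2: 'r' vs 'o' !=
  Pos 3: 't' vs 'w' !=
  Pos 4: 'y' vs 'd' !=
Hamming distance = 5


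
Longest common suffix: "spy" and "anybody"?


Word 1: "spy"
Word 2: "anybody"
Comparing from end:
  Pos -1: 'y' == 'y'
  Pos -2: 'p' != 'd' (stop)
LCS = "y" (length 1)


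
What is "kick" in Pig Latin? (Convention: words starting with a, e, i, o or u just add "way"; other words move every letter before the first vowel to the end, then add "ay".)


Word: "kick"
Starts with consonant(s) → move to end, add 'ay'
Consonant cluster: "k"
Pig Latin = "ickkay"


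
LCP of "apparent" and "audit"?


Word 1: "apparent"
Word 2: "audit"
Comparing from start:
  Pos 0: 'a' == 'a'
  Pos 1: 'p' != 'u' (stop)
LCP = "a" (length 1)


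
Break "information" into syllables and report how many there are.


Word: "information"
Syllable breakdown: in / for / ma / tion
Counting: 4 parts
= 4 syllables


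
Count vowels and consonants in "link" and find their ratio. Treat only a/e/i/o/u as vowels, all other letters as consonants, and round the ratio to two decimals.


Word: "link"
Vowels (a,e,i,o,u): 1
Consonants: 3
Ratio = 1/3
= 0.33


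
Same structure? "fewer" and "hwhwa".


Pattern of "fewer": [0, 1, 2, 1, 3]
Pattern of "hwhwa": [0, 1, 0, 1, 2]
Patterns do not match
Same pattern = No


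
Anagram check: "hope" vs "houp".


Word 1: "hope" → sorted: ehop
Word 2: "houp" → sorted: hopu
Same letters? ehop != hopu
Anagram = No


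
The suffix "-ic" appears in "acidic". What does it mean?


Suffix: -ic
Example: acidic (acid + -ic)
Meaning = relating to


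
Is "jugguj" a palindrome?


Word: "jugguj"
Reversed: "jugguj"
Forward == Backward? jugguj == jugguj
Palindrome = Yes


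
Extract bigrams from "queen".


Word: "queen" (length 5)
Number of bigrams = 5 - 2 + 1 = 4
  Position 0: "qu"
  Position 1: "ue"
  Position 2: "ee"
  Position 3: "en"
Bigrams = "qu", "ue", "ee", "en"


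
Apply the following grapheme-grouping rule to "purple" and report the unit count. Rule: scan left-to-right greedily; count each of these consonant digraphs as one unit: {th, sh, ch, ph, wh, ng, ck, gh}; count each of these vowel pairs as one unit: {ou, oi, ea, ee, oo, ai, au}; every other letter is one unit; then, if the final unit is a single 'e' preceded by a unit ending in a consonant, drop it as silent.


Word: "purple" (6 letters)
Left-to-right scan:
  1. 'p' (letter)
  2. 'u' (letter)
  3. 'r' (letter)
  4. 'p' (letter)
  5. 'l' (letter)
  6. 'e' (letter)
Units from scan: 6
Final unit is 'e' after a consonant -> drop as silent (-1)
Sound units = 5 units


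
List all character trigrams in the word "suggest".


Word: "suggest" (length 7)
Number of trigrams = 7 - 3 + 1 = 5
  Position 0: "sug"
  Position 1: "ugg"
  Position 2: "gge"
  Position 3: "ges"
  Position 4: "est"
Trigrams = "sug", "ugg", "gge", "ges", "est"


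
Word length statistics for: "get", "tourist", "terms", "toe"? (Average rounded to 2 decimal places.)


Lengths: "get"=3, "tourist"=7, "terms"=5, "toe"=3
Sum = 18, Count = 4
Average = 18/4 = 4.50
= avg=4.50, min=3, max=7


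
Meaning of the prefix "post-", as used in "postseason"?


Prefix: post-
Example: postseason (post- + season)
Meaning = after


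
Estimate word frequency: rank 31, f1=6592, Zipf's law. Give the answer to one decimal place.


Zipf's law: f(r) = f(1) / r
f(1) = 6592
f(31) = 6592 / 31
= 212.6 occurrences


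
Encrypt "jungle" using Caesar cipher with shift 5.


Word: "jungle"
Shift: 5
Each letter → (letter + shift) mod 26:
  'j' (9) + 5 = 14 → 'o'
  'u' (20) + 5 = 25 → 'z'
  'n' (13) + 5 = 18 → 's'
  'g' (6) + 5 = 11 → 'l'
  'l' (11) + 5 = 16 → 'q'
  'e' (4) + 5 = 9 → 'j'
Result = "ozslqj"


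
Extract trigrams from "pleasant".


Word: "pleasant" (length 8)
Number of trigrams = 8 - 3 + 1 = 6
  Position 0: "ple"
  Position 1: "lea"
  Position 2: "eas"
  Position 3: "asa"
  Position 4: "san"
  Position 5: "ant"
Trigrams = "ple", "lea", "eas", "asa", "san", "ant"


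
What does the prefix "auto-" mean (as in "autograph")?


Prefix: auto-
As in: autograph -> auto- + graph
Meaning = self


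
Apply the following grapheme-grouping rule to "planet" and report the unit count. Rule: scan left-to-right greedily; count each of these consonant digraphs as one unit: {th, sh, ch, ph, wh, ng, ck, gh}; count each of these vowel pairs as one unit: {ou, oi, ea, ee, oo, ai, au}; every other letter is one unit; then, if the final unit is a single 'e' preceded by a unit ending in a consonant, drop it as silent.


Word: "planet" (6 letters)
Left-to-right scan:
  [1] 'p' (letter)
  [2] 'l' (letter)
  [3] 'a' (letter)
  [4] 'n' (letter)
  [5] 'e' (letter)
  [6] 't' (letter)
Units from scan: 6
Sound units = 6 units


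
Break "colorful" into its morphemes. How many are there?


Word: "colorful"
Morphemes: color | -ful
Each morpheme carries meaning
= 2 morphemes


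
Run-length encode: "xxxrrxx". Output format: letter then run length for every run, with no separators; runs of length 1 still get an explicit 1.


String: "xxxrrxx"
Scanning for consecutive runs:
  'x' x 3
  'r' x 2
  'x' x 2
RLE = "x3r2x2"


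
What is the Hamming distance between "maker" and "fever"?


Comparing character by character (same length = 5):
  Pos 0: 'm' vs 'f' !=
  Pos 1: 'a' vs 'e' !=
  Pos 2: 'k' vs 'v' !=
  Pos 3: 'e' vs 'e' =
  Pos 4: 'r' vs 'r' =
Hamming distance = 3


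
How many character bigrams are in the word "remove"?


Word: "remove" (length 6)
Number of 2-grams = length - 2 + 1 = 6 - 2 + 1
= 5


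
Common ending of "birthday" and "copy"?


Word 1: "birthday"
Word 2: "copy"
Comparing from end:
  Pos -1: 'y' == 'y'
  Pos -2: 'a' != 'p' (stop)
LCS = "y" (length 1)


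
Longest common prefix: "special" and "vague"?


Word 1: "special"
Word 2: "vague"
Comparing from start:
  Pos 0: 's' != 'v' (stop)
LCP = "" (length 0)


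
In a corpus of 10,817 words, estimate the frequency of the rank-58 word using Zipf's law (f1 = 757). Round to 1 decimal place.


Zipf's law: f(r) = f(1) / r
f(1) = 757
f(58) = 757 / 58
= 13.1 occurrences


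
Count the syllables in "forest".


Word: "forest"
Syllable breakdown: for | est
Counting: 2 parts
= 2 syllables


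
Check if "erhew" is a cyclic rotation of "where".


Word: "where", Candidate: "erhew"
Method: check if candidate is substring of word+word
"wherewhere" contains "erhew"? No
Is rotation = No


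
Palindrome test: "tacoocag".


Word: "tacoocag"
Reversed: "gacoocat"
Forward == Backward? tacoocag != gacoocat
Palindrome = No


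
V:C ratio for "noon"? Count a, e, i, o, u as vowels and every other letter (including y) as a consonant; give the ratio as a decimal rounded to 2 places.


Word: "noon"
Vowels (a,e,i,o,u): 2
Consonants: 2
Ratio = 2/2
= 1.00


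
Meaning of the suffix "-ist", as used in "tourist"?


Suffix: -ist
As in: tourist -> tour + -ist
Meaning = one who practices


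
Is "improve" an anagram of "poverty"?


Word 1: "poverty" → sorted: eoprtvy
Word 2: "improve" → sorted: eimoprv
Same letters? eoprtvy != eimoprv
Anagram = No


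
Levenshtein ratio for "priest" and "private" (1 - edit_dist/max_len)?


Word 1: "priest" (length 6)
Word 2: "private" (length 7)
One optimal edit sequence:
  1. keep 'p'
  2. keep 'r'
  3. keep 'i'
  4. substitute 'e' -> 'v'  (+1)
  5. substitute 's' -> 'a'  (+1)
  6. keep 't'
  7. insert 'e'  (+1)
Edit distance = 3
Max length = max(6, 7) = 7
Similarity = 1 - 3/7
= 0.5714


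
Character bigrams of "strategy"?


Word: "strategy" (length 8)
Number of bigrams = 8 - 2 + 1 = 7
  Position 0: "st"
  Position 1: "tr"
  Position 2: "ra"
  Position 3: "at"
  Position 4: "te"
  Position 5: "eg"
  Position 6: "gy"
Bigrams = "st", "tr", "ra", "at", "te", "eg", "gy"


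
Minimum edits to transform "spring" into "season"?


Word 1: "spring" (length 6)
Word 2: "season" (length 6)
One optimal edit sequence (insert/delete/substitute each cost 1):
  1. keep 's'
  2. substitute 'p' -> 'e'  (+1)
  3. substitute 'r' -> 'a'  (+1)
  4. substitute 'i' -> 's'  (+1)
  5. substitute 'n' -> 'o'  (+1)
  6. substitute 'g' -> 'n'  (+1)
Total edit operations: 5
Edit distance = 5


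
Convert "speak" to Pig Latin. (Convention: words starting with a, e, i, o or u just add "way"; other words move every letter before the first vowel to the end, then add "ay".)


Word: "speak"
Starts with consonant(s) → move to end, add 'ay'
Consonant cluster: "sp"
Pig Latin = "eakspay"


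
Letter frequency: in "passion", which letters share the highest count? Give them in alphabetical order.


Word: "passion"
Letter counts:
  'a': 1
  'i': 1
  'n': 1
  'o': 1
  'p': 1
  's': 2
Maximum count = 2
Most frequent = 's' (2 times each)


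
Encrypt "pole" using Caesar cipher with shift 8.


Word: "pole"
Shift: 8
Each letter → (letter + shift) mod 26:
  'p' (15) + 8 = 23 → 'x'
  'o' (14) + 8 = 22 → 'w'
  'l' (11) + 8 = 19 → 't'
  'e' (4) + 8 = 12 → 'm'
Result = "xwtm"


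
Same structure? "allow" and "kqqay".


Pattern of "allow": [0, 1, 1, 2, 3]
Pattern of "kqqay": [0, 1, 1, 2, 3]
Patterns match
Same pattern = Yes


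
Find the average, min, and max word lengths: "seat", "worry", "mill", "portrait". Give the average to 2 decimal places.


Lengths: "seat"=4, "worry"=5, "mill"=4, "portrait"=8
Sum = 21, Count = 4
Average = 21/4 = 5.25
= avg=5.25, min=4, max=8


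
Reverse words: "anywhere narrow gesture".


Original: "anywhere narrow gesture"
Words (1..n): anywhere | narrow | gesture
Reversed (n..1): gesture | narrow | anywhere
Result = "gesture narrow anywhere"


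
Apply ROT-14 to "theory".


Word: "theory"
Shift: 14
Each letter → (letter + shift) mod 26:
  't' (19) + 14 = 7 → 'h'
  'h' (7) + 14 = 21 → 'v'
  'e' (4) + 14 = 18 → 's'
  'o' (14) + 14 = 2 → 'c'
  'r' (17) + 14 = 5 → 'f'
  'y' (24) + 14 = 12 → 'm'
Result = "hvscfm"


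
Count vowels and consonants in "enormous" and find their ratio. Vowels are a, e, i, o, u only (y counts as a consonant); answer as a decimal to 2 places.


Word: "enormous"
Vowels (a,e,i,o,u): 4
Consonants: 4
Ratio = 4/4
= 1.00


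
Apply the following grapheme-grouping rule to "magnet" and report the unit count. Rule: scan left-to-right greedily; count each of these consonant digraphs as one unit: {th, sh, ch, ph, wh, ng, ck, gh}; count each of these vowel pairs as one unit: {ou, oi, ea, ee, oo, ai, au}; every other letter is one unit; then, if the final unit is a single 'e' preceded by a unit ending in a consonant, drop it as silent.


Word: "magnet" (6 letters)
Left-to-right scan:
  (1) 'm' (letter)
  (2) 'a' (letter)
  (3) 'g' (letter)
  (4) 'n' (letter)
  (5) 'e' (letter)
  (6) 't' (letter)
Units from scan: 6
Sound units = 6 units


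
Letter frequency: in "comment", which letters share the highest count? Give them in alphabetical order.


Word: "comment"
Letter counts:
  'c': 1
  'e': 1
  'm': 2
  'n': 1
  'o': 1
  't': 1
Maximum count = 2
Most frequent = 'm' (2 times each)


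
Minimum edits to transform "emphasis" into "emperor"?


Word 1: "emphasis" (length 8)
Word 2: "emperor" (length 7)
One optimal edit sequence (insert/delete/substitute each cost 1):
  1. keep 'e'
  2. keep 'm'
  3. keep 'p'
  4. delete 'h'  (+1)
  5. substitute 'a' -> 'e'  (+1)
  6. substitute 's' -> 'r'  (+1)
  7. substitute 'i' -> 'o'  (+1)
  8. substitute 's' -> 'r'  (+1)
Total edit operations: 5
Edit distance = 5


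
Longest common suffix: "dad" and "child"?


Word 1: "dad"
Word 2: "child"
Comparing from end:
  Pos -1: 'd' == 'd'
  Pos -2: 'a' != 'l' (stop)
LCS = "d" (length 1)


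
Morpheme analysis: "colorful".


Word: "colorful"
Morphemes: color + -ful
Each morpheme carries meaning
= 2 morphemes


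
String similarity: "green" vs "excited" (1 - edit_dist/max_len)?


Word 1: "green" (length 5)
Word 2: "excited" (length 7)
One optimal edit sequence:
  1. insert 'e'  (+1)
  2. insert 'x'  (+1)
  3. substitute 'g' -> 'c'  (+1)
  4. substitute 'r' -> 'i'  (+1)
  5. substitute 'e' -> 't'  (+1)
  6. keep 'e'
  7. substitute 'n' -> 'd'  (+1)
Edit distance = 6
Max length = max(5, 7) = 7
Similarity = 1 - 6/7
= 0.1429


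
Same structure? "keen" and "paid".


Pattern of "keen": [0, 1, 1, 2]
Pattern of "paid": [0, 1, 2, 3]
Patterns do not match
Same pattern = No


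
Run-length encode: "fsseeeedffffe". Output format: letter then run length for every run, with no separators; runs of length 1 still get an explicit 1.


String: "fsseeeedffffe"
Scanning for consecutive runs:
  'f' x 1
  's' x 2
  'e' x 4
  'd' x 1
  'f' x 4
  'e' x 1
RLE = "f1s2e4d1f4e1"


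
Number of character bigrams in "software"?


Word: "software" (length 8)
Number of 2-grams = length - 2 + 1 = 8 - 2 + 1
= 7


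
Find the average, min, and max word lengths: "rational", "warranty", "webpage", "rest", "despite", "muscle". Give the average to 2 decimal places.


Lengths: "rational"=8, "warranty"=8, "webpage"=7, "rest"=4, "despite"=7, "muscle"=6
Sum = 40, Count = 6
Average = 40/6 = 6.67
= avg=6.67, min=4, max=8


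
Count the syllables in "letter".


Word: "letter"
Syllable breakdown: let / ter
Counting: 2 parts
= 2 syllables


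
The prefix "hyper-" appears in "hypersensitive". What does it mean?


Prefix: hyper-
Example: hypersensitive = hyper- + sensitive
Meaning = over / excessive


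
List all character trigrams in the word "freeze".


Word: "freeze" (length 6)
Number of trigrams = 6 - 3 + 1 = 4
  Position 0: "fre"
  Position 1: "ree"
  Position 2: "eez"
  Position 3: "eze"
Trigrams = "fre", "ree", "eez", "eze"


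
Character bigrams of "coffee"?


Word: "coffee" (length 6)
Number of bigrams = 6 - 2 + 1 = 5
  Position 0: "co"
  Position 1: "of"
  Position 2: "ff"
  Position 3: "fe"
  Position 4: "ee"
Bigrams = "co", "of", "ff", "fe", "ee"


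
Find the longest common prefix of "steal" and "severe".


Word 1: "steal"
Word 2: "severe"
Comparing from start:
  Pos 0: 's' == 's'
  Pos 1: 't' != 'e' (stop)
LCP = "s" (length 1)


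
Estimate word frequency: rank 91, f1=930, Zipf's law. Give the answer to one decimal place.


Zipf's law: f(r) = f(1) / r
f(1) = 930
f(91) = 930 / 91
= 10.2 occurrences


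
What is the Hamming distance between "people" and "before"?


Comparing character by character (same length = 6):
  Pos 0: 'p' vs 'b' !=
  Pos 1: 'e' vs 'e' =
  Pos 2: 'o' vs 'f' !=
  Pos 3: 'p' vs 'o' !=
  Pos 4: 'l' vs 'r' !=
  Pos 5: 'e' vs 'e' =
Hamming distance = 4


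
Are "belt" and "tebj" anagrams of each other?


Word 1: "belt" → sorted: belt
Word 2: "tebj" → sorted: bejt
Same letters? belt != bejt
Anagram = No


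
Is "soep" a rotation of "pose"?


Word: "pose", Candidate: "soep"
Method: check if candidate is substring of word+word
"posepose" contains "soep"? No
Is rotation = No


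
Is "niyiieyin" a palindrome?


Word: "niyiieyin"
Reversed: "niyeiiyin"
Forward == Backward? niyiieyin != niyeiiyin
Palindrome = No


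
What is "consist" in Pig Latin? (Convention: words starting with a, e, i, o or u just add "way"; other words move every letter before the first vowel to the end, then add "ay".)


Word: "consist"
Starts with consonant(s) → move to end, add 'ay'
Consonant cluster: "c"
Pig Latin = "onsistcay"


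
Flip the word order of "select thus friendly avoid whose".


Original: "select thus friendly avoid whose"
Words (1..n): select | thus | friendly | avoid | whose
Reversed (n..1): whose | avoid | friendly | thus | select
Result = "whose avoid friendly thus select"


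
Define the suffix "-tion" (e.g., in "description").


Suffix: -tion
Example: description (describe + -tion, with a spelling change)
Meaning = act or process


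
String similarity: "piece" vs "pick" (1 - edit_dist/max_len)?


Word 1: "piece" (length 5)
Word 2: "pick" (length 4)
One optimal edit sequence:
  1. keep 'p'
  2. keep 'i'
  3. delete 'e'  (+1)
  4. keep 'c'
  5. substitute 'e' -> 'k'  (+1)
Edit distance = 2
Max length = max(5, 4) = 5
Similarity = 1 - 2/5
= 0.6000


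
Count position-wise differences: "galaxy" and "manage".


Comparing character by character (same length = 6):
  Pos 0: 'g' vs 'm' !=
  Pos 1: 'a' vs 'a' =
  Pos 2: 'l' vs 'n' !=
  Pos 3: 'a' vs 'a' =
  Pos 4: 'x' vs 'g' !=
  Pos 5: 'y' vs 'e' !=
Hamming distance = 4


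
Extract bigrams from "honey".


Word: "honey" (length 5)
Number of bigrams = 5 - 2 + 1 = 4
  Position 0: "ho"
  Position 1: "on"
  Position 2: "ne"
  Position 3: "ey"
Bigrams = "ho", "on", "ne", "ey"


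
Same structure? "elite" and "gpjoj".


Pattern of "elite": [0, 1, 2, 3, 0]
Pattern of "gpjoj": [0, 1, 2, 3, 2]
Patterns do not match
Same pattern = No


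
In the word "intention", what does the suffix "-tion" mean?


Suffix: -tion
Example: intention (intend + -tion, with a spelling change)
Meaning = act or process


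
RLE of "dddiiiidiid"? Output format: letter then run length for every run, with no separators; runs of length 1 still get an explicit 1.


String: "dddiiiidiid"
Scanning for consecutive runs:
  'd' x 3
  'i' x 4
  'd' x 1
  'i' x 2
  'd' x 1
RLE = "d3i4d1i2d1"


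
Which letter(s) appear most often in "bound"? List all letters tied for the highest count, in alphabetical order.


Word: "bound"
Letter counts:
  'b': 1
  'd': 1
  'n': 1
  'o': 1
  'u': 1
Maximum count = 1
Most frequent = 'b', 'd', 'n', 'o', 'u' (1 time each)


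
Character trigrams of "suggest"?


Word: "suggest" (length 7)
Number of trigrams = 7 - 3 + 1 = 5
  Position 0: "sug"
  Position 1: "ugg"
  Position 2: "gge"
  Position 3: "ges"
  Position 4: "est"
Trigrams = "sug", "ugg", "gge", "ges", "est"


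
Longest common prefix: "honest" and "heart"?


Word 1: "honest"
Word 2: "heart"
Comparing from start:
  Pos 0: 'h' == 'h'
  Pos 1: 'o' != 'e' (stop)
LCP = "h" (length 1)


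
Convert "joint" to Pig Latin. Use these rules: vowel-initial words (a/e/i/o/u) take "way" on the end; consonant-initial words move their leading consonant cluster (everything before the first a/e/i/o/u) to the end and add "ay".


Word: "joint"
Starts with consonant(s) → move to end, add 'ay'
Consonant cluster: "j"
Pig Latin = "ointjay"


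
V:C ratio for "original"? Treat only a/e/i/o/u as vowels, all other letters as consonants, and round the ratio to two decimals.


Word: "original"
Vowels (a,e,i,o,u): 4
Consonants: 4
Ratio = 4/4
= 1.00


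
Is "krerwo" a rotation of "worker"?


Word: "worker", Candidate: "krerwo"
Method: check if candidate is substring of word+word
"workerworker" contains "krerwo"? No
Is rotation = No


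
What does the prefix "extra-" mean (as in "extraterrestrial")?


Prefix: extra-
As in: extraterrestrial -> extra- + terrestrial
Meaning = beyond


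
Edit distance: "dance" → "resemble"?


Word 1: "dance" (length 5)
Word 2: "resemble" (length 8)
One optimal edit sequence (insert/delete/substitute each cost 1):
  1. insert 'r'  (+1)
  2. insert 'e'  (+1)
  3. insert 's'  (+1)
  4. substitute 'd' -> 'e'  (+1)
  5. substitute 'a' -> 'm'  (+1)
  6. substitute 'n' -> 'b'  (+1)
  7. substitute 'c' -> 'l'  (+1)
  8. keep 'e'
Total edit operations: 7
Edit distance = 7


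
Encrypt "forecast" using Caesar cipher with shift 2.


Word: "forecast"
Shift: 2
Each letter → (letter + shift) mod 26:
  'f' (5) + 2 = 7 → 'h'
  'o' (14) + 2 = 16 → 'q'
  'r' (17) + 2 = 19 → 't'
  'e' (4) + 2 = 6 → 'g'
  'c' (2) + 2 = 4 → 'e'
  'a' (0) + 2 = 2 → 'c'
  's' (18) + 2 = 20 → 'u'
  't' (19) + 2 = 21 → 'v'
Result = "hqtgecuv"


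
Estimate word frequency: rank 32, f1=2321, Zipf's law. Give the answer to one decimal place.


Zipf's law: f(r) = f(1) / r
f(1) = 2321
f(32) = 2321 / 32
= 72.5 occurrences


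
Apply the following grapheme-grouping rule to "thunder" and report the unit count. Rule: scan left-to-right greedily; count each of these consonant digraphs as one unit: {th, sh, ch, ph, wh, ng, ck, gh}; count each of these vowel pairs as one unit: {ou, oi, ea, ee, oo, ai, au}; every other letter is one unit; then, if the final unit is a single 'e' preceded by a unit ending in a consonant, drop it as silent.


Word: "thunder" (7 letters)
Left-to-right scan:
  (1) 'th' (digraph)
  (2) 'u' (letter)
  (3) 'n' (letter)
  (4) 'd' (letter)
  (5) 'e' (letter)
  (6) 'r' (letter)
Units from scan: 6
Sound units = 6 units


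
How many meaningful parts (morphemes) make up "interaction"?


Word: "interaction"
Morphemes: inter- | act | -ion
Each morpheme carries meaning
= 3 morphemes


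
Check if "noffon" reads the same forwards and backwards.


Word: "noffon"
Reversed: "noffon"
Forward == Backward? noffon == noffon
Palindrome = Yes


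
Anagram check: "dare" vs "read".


Word 1: "dare" → sorted: ader
Word 2: "read" → sorted: ader
Same letters? ader == ader
Anagram = Yes


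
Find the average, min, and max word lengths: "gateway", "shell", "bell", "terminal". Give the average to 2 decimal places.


Lengths: "gateway"=7, "shell"=5, "bell"=4, "terminal"=8
Sum = 24, Count = 4
Average = 24/4 = 6.00
= avg=6.00, min=4, max=8


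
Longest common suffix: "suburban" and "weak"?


Word 1: "suburban"
Word 2: "weak"
Comparing from end:
  Pos -1: 'n' != 'k' (stop)
LCS = "" (length 0)


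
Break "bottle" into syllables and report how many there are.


Word: "bottle"
Syllable breakdown: bot-tle
Counting: 2 parts
= 2 syllables


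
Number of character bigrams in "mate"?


Word: "mate" (length 4)
Number of 2-grams = length - 2 + 1 = 4 - 2 + 1
= 3


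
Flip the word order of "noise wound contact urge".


Original: "noise wound contact urge"
Words (1..n): noise | wound | contact | urge
Reversed (n..1): urge | contact | wound | noise
Result = "urge contact wound noise"


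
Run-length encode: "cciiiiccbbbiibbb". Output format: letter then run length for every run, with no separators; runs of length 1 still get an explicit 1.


String: "cciiiiccbbbiibbb"
Scanning for consecutive runs:
  'c' x 2
  'i' x 4
  'c' x 2
  'b' x 3
  'i' x 2
  'b' x 3
RLE = "c2i4c2b3i2b3"


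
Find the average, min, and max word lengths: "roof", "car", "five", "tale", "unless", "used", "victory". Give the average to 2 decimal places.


Lengths: "roof"=4, "car"=3, "five"=4, "tale"=4, "unless"=6, "used"=4, "victory"=7
Sum = 32, Count = 7
Average = 32/7 = 4.57
= avg=4.57, min=3, max=7


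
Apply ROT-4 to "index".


Word: "index"
Shift: 4
Each letter → (letter + shift) mod 26:
  'i' (8) + 4 = 12 → 'm'
  'n' (13) + 4 = 17 → 'r'
  'd' (3) + 4 = 7 → 'h'
  'e' (4) + 4 = 8 → 'i'
  'x' (23) + 4 = 1 → 'b'
Result = "mrhib"


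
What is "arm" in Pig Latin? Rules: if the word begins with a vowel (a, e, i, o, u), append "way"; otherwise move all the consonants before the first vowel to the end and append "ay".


Word: "arm"
Starts with vowel → add 'way'
Pig Latin = "armway"


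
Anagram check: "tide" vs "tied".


Word 1: "tide" → sorted: deit
Word 2: "tied" → sorted: deit
Same letters? deit == deit
Anagram = Yes


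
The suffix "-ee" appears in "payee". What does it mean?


Suffix: -ee
Example: payee (pay + -ee)
Meaning = one who receives


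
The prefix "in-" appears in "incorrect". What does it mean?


Prefix: in-
As in: incorrect -> in- + correct
Meaning = not / into


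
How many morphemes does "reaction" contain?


Word: "reaction"
Morphemes: re- | act | -ion
Each morpheme carries meaning
= 3 morphemes


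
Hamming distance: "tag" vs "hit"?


Comparing character by character (same length = 3):
  Pos 0: 't' vs 'h' !=
  Pos 1: 'a' vs 'i' !=
  Pos 2: 'g' vs 't' !=
Hamming distance = 3


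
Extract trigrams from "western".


Word: "western" (length 7)
Number of trigrams = 7 - 3 + 1 = 5
  Position 0: "wes"
  Position 1: "est"
  Position 2: "ste"
  Position 3: "ter"
  Position 4: "ern"
Trigrams = "wes", "est", "ste", "ter", "ern"


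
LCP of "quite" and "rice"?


Word 1: "quite"
Word 2: "rice"
Comparing from start:
  Pos 0: 'q' != 'r' (stop)
LCP = "" (length 0)


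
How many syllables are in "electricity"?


Word: "electricity"
Syllable breakdown: e · lec · tric · i · ty
Counting: 5 parts
= 5 syllables


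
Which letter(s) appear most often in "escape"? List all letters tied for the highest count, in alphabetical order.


Word: "escape"
Letter counts:
  'a': 1
  'c': 1
  'e': 2
  'p': 1
  's': 1
Maximum count = 2
Most frequent = 'e' (2 times each)


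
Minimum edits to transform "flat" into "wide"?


Word 1: "flat" (length 4)
Word 2: "wide" (length 4)
One optimal edit sequence (insert/delete/substitute each cost 1):
  1. substitute 'f' -> 'w'  (+1)
  2. substitute 'l' -> 'i'  (+1)
  3. substitute 'a' -> 'd'  (+1)
  4. substitute 't' -> 'e'  (+1)
Total edit operations: 4
Edit distance = 4


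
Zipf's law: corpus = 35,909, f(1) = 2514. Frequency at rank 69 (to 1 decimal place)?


Zipf's law: f(r) = f(1) / r
f(1) = 2514
f(69) = 2514 / 69
= 36.4 occurrences


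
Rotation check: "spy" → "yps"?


Word: "spy", Candidate: "yps"
Method: check if candidate is substring of word+word
"spyspy" contains "yps"? No
Is rotation = No


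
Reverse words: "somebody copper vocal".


Original: "somebody copper vocal"
Words (1..n): somebody | copper | vocal
Reversed (n..1): vocal | copper | somebody
Result = "vocal copper somebody"


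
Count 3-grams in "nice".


Word: "nice" (length 4)
Number of 3-grams = length - 3 + 1 = 4 - 3 + 1
= 2


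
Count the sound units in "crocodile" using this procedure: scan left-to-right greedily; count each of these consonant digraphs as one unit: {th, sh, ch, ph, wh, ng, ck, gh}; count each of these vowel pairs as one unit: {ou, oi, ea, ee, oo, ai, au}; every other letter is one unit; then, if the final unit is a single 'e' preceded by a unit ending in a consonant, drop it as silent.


Word: "crocodile" (9 letters)
Left-to-right scan:
  [1] 'c' (letter)
  [2] 'r' (letter)
  [3] 'o' (letter)
  [4] 'c' (letter)
  [5] 'o' (letter)
  [6] 'd' (letter)
  [7] 'i' (letter)
  [8] 'l' (letter)
  [9] 'e' (letter)
Units from scan: 9
Final unit is 'e' after a consonant -> drop as silent (-1)
Sound units = 8 units


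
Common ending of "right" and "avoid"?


Word 1: "right"
Word 2: "avoid"
Comparing from end:
  Pos -1: 't' != 'd' (stop)
LCS = "" (length 0)


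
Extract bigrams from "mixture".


Word: "mixture" (length 7)
Number of bigrams = 7 - 2 + 1 = 6
  Position 0: "mi"
  Position 1: "ix"
  Position 2: "xt"
  Position 3: "tu"
  Position 4: "ur"
  Position 5: "re"
Bigrams = "mi", "ix", "xt", "tu", "ur", "re"


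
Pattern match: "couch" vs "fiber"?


Pattern of "couch": [0, 1, 2, 0, 3]
Pattern of "fiber": [0, 1, 2, 3, 4]
Patterns do not match
Same pattern = No


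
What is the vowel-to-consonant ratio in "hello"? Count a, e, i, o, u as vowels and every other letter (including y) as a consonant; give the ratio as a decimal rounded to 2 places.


Word: "hello"
Vowels (a,e,i,o,u): 2
Consonants: 3
Ratio = 2/3
= 0.67


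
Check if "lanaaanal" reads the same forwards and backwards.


Word: "lanaaanal"
Reversed: "lanaaanal"
Forward == Backward? lanaaanal == lanaaanal
Palindrome = Yes


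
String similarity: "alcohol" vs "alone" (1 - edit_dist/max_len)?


Word 1: "alcohol" (length 7)
Word 2: "alone" (length 5)
One optimal edit sequence:
  1. keep 'a'
  2. keep 'l'
  3. delete 'c'  (+1)
  4. keep 'o'
  5. delete 'h'  (+1)
  6. substitute 'o' -> 'n'  (+1)
  7. substitute 'l' -> 'e'  (+1)
Edit distance = 4
Max length = max(7, 5) = 7
Similarity = 1 - 4/7
= 0.4286


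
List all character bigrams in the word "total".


Word: "total" (length 5)
Number of bigrams = 5 - 2 + 1 = 4
  Position 0: "to"
  Position 1: "ot"
  Position 2: "ta"
  Position 3: "al"
Bigrams = "to", "ot", "ta", "al"


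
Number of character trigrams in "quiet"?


Word: "quiet" (length 5)
Number of 3-grams = length - 3 + 1 = 5 - 3 + 1
= 3


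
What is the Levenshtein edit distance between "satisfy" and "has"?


Word 1: "satisfy" (length 7)
Word 2: "has" (length 3)
One optimal edit sequence (insert/delete/substitute each cost 1):
  1. substitute 's' -> 'h'  (+1)
  2. keep 'a'
  3. delete 't'  (+1)
  4. delete 'i'  (+1)
  5. keep 's'
  6. delete 'f'  (+1)
  7. delete 'y'  (+1)
Total edit operations: 5
Edit distance = 5


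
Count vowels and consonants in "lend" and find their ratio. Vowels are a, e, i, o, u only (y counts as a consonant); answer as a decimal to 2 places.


Word: "lend"
Vowels (a,e,i,o,u): 1
Consonants: 3
Ratio = 1/3
= 0.33


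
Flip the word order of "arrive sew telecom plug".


Original: "arrive sew telecom plug"
Words (1..n): arrive | sew | telecom | plug
Reversed (n..1): plug | telecom | sew | arrive
Result = "plug telecom sew arrive"


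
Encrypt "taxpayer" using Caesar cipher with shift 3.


Word: "taxpayer"
Shift: 3
Each letter → (letter + shift) mod 26:
  't' (19) + 3 = 22 → 'w'
  'a' (0) + 3 = 3 → 'd'
  'x' (23) + 3 = 0 → 'a'
  'p' (15) + 3 = 18 → 's'
  'a' (0) + 3 = 3 → 'd'
  'y' (24) + 3 = 1 → 'b'
  'e' (4) + 3 = 7 → 'h'
  'r' (17) + 3 = 20 → 'u'
Result = "wdasdbhu"


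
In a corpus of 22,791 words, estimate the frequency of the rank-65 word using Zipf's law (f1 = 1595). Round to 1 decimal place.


Zipf's law: f(r) = f(1) / r
f(1) = 1595
f(65) = 1595 / 65
= 24.5 occurrences


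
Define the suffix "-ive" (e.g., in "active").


Suffix: -ive
Example: active (act + -ive)
Meaning = tending to
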